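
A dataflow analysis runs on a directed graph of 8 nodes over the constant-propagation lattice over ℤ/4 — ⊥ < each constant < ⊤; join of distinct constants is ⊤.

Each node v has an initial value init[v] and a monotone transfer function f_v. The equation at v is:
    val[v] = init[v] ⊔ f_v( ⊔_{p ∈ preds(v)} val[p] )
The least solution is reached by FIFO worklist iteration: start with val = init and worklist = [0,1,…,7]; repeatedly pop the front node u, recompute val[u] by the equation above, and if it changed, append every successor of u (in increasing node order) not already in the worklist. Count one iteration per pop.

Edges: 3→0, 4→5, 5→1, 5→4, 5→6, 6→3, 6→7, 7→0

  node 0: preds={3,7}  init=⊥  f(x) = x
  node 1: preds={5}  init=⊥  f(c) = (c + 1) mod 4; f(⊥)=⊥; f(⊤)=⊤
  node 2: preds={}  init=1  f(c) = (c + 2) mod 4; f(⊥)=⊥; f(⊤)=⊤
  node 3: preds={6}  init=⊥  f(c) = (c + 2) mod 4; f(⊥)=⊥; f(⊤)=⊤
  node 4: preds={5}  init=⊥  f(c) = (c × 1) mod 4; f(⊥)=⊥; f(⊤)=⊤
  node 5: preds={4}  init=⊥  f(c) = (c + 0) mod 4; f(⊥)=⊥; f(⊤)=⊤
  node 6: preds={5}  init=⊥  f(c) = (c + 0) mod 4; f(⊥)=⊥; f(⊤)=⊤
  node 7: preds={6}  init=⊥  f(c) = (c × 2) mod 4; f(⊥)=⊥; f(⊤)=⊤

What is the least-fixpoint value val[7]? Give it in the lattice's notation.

Iteration log — 8 steps:
  step 1. node 0  ⊔preds=⊥  new=⊥  stable
  step 2. node 1  ⊔preds=⊥  new=⊥  stable
  step 3. node 2  ⊔preds=⊥  new=1  stable
  step 4. node 3  ⊔preds=⊥  new=⊥  stable
  step 5. node 4  ⊔preds=⊥  new=⊥  stable
  step 6. node 5  ⊔preds=⊥  new=⊥  stable
  step 7. node 6  ⊔preds=⊥  new=⊥  stable
  step 8. node 7  ⊔preds=⊥  new=⊥  stable

Least fixpoint reached:
  node 0: ⊥
  node 1: ⊥
  node 2: 1
  node 3: ⊥
  node 4: ⊥
  node 5: ⊥
  node 6: ⊥
  node 7: ⊥

⊥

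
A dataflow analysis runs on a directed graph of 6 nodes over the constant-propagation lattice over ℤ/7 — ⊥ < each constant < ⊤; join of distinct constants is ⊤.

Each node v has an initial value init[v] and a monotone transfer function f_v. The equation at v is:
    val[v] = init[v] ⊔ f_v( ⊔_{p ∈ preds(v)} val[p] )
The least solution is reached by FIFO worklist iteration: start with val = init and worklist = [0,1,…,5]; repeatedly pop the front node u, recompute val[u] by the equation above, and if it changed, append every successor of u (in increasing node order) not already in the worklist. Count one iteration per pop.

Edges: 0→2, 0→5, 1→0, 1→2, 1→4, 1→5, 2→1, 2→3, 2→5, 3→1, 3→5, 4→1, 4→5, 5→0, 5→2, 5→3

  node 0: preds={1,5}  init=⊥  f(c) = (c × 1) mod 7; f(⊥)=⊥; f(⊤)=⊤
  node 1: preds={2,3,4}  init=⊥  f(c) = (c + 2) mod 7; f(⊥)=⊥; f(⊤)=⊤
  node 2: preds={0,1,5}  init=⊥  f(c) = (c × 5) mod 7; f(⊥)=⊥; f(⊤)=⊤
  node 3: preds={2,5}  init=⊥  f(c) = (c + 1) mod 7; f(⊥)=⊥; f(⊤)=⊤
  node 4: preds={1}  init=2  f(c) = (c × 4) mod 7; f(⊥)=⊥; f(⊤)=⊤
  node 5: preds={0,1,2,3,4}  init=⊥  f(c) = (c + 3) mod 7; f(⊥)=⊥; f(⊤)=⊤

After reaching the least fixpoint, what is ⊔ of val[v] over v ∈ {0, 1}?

⊤

Worklist (15 pops):
  #1 pop 0: in=⊥ → ⊥ (no change)
  #2 pop 1: in=2 → 4 (was ⊥); enqueue [0]
  #3 pop 2: in=4 → 6 (was ⊥); enqueue [1]
  #4 pop 3: in=6 → 0 (was ⊥); enqueue []
  #5 pop 4: in=4 → 2 (no change)
  #6 pop 5: in=⊤ → ⊤ (was ⊥); enqueue [2,3]
  #7 pop 0: in=⊤ → ⊤ (was ⊥); enqueue [5]
  #8 pop 1: in=⊤ → ⊤ (was 4); enqueue [0,4]
  #9 pop 2: in=⊤ → ⊤ (was 6); enqueue [1]
  #10 pop 3: in=⊤ → ⊤ (was 0); enqueue []
  #11 pop 5: in=⊤ → ⊤ (no change)
  #12 pop 0: in=⊤ → ⊤ (no change)
  #13 pop 4: in=⊤ → ⊤ (was 2); enqueue [5]
  #14 pop 1: in=⊤ → ⊤ (no change)
  #15 pop 5: in=⊤ → ⊤ (no change)

Fixpoint:
  val[0] = ⊤
  val[1] = ⊤
  val[2] = ⊤
  val[3] = ⊤
  val[4] = ⊤
  val[5] = ⊤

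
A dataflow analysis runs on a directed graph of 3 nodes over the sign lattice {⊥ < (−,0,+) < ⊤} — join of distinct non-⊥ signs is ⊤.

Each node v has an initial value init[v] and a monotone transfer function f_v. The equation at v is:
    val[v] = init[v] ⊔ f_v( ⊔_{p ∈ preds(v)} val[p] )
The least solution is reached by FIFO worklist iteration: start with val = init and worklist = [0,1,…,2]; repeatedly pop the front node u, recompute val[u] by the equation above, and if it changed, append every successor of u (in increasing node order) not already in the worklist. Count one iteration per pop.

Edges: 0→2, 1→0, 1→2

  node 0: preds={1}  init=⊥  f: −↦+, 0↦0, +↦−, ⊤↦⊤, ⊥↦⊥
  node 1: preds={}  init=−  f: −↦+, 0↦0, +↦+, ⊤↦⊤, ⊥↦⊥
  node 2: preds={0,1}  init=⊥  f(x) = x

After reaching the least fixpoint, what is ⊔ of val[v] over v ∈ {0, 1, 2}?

⊤

Trace (3 dequeues):
  [1] u=0 | in − | out + | prev ⊥ | push {}
  [2] u=1 | in ⊥ | out − | ==
  [3] u=2 | in ⊤ | out ⊤ | prev ⊥ | push {}

Converged values:
  [0] +
  [1] −
  [2] ⊤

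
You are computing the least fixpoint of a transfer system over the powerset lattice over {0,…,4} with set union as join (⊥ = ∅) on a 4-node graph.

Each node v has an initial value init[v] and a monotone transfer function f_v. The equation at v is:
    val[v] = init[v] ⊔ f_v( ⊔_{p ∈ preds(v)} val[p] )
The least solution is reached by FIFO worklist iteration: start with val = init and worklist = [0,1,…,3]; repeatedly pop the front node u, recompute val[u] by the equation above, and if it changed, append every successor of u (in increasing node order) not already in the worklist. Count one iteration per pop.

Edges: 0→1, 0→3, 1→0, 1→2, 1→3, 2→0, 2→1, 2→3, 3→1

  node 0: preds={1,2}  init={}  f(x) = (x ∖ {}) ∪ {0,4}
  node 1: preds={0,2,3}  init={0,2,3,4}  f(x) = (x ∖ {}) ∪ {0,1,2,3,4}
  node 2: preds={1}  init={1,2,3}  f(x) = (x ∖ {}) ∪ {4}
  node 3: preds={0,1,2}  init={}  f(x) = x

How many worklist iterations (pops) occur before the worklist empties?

Trace (6 dequeues):
  [1] u=0 | in {0,1,2,3,4} | out {0,1,2,3,4} | prev {} | push {}
  [2] u=1 | in {0,1,2,3,4} | out {0,1,2,3,4} | prev {0,2,3,4} | push {0}
  [3] u=2 | in {0,1,2,3,4} | out {0,1,2,3,4} | prev {1,2,3} | push {1}
  [4] u=3 | in {0,1,2,3,4} | out {0,1,2,3,4} | prev {} | push {}
  [5] u=0 | in {0,1,2,3,4} | out {0,1,2,3,4} | ==
  [6] u=1 | in {0,1,2,3,4} | out {0,1,2,3,4} | ==

Converged values:
  [0] {0,1,2,3,4}
  [1] {0,1,2,3,4}
  [2] {0,1,2,3,4}
  [3] {0,1,2,3,4}

6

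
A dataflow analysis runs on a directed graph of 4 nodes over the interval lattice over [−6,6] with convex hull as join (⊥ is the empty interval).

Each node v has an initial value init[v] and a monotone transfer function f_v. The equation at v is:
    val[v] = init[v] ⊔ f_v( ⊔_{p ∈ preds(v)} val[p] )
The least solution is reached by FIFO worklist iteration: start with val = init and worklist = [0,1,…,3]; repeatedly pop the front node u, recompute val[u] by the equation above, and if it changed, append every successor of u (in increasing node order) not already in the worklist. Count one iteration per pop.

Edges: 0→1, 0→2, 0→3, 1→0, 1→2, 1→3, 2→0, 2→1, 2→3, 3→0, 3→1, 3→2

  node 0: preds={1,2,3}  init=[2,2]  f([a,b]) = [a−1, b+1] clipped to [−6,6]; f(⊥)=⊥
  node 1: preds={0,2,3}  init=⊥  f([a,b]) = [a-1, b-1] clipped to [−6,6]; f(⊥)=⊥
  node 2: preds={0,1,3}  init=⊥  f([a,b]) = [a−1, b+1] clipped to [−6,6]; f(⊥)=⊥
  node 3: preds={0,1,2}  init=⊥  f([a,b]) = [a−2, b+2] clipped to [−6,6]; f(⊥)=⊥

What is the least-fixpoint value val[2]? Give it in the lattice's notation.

Iteration log — 14 steps:
  step 1. node 0  ⊔preds=⊥  new=[2,2]  stable
  step 2. node 1  ⊔preds=[2,2]  new=[1,1]  old=⊥  +wl: 0
  step 3. node 2  ⊔preds=[1,2]  new=[0,3]  old=⊥  +wl: 1
  step 4. node 3  ⊔preds=[0,3]  new=[-2,5]  old=⊥  +wl: 2
  step 5. node 0  ⊔preds=[-2,5]  new=[-3,6]  old=[2,2]  +wl: 3
  step 6. node 1  ⊔preds=[-3,6]  new=[-4,5]  old=[1,1]  +wl: 0
  step 7. node 2  ⊔preds=[-4,6]  new=[-5,6]  old=[0,3]  +wl: 1
  step 8. node 3  ⊔preds=[-5,6]  new=[-6,6]  old=[-2,5]  +wl: 2
  step 9. node 0  ⊔preds=[-6,6]  new=[-6,6]  old=[-3,6]  +wl: 3
  step 10. node 1  ⊔preds=[-6,6]  new=[-6,5]  old=[-4,5]  +wl: 0
  step 11. node 2  ⊔preds=[-6,6]  new=[-6,6]  old=[-5,6]  +wl: 1
  step 12. node 3  ⊔preds=[-6,6]  new=[-6,6]  stable
  step 13. node 0  ⊔preds=[-6,6]  new=[-6,6]  stable
  step 14. node 1  ⊔preds=[-6,6]  new=[-6,5]  stable

Least fixpoint reached:
  node 0: [-6,6]
  node 1: [-6,5]
  node 2: [-6,6]
  node 3: [-6,6]

[-6,6]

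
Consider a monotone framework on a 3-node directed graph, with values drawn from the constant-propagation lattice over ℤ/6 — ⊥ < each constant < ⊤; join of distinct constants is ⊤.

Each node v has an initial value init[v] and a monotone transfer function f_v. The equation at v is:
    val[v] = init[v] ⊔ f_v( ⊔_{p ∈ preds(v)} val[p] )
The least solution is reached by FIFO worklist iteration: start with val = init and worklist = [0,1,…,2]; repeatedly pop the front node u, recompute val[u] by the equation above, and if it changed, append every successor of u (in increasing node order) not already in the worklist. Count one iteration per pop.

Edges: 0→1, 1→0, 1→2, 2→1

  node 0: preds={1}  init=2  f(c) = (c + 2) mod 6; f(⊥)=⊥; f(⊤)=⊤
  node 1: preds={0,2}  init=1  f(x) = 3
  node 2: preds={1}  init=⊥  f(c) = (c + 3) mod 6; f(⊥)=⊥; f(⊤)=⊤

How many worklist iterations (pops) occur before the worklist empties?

Iteration log — 5 steps:
  step 1. node 0  ⊔preds=1  new=⊤  old=2  +wl: 
  step 2. node 1  ⊔preds=⊤  new=⊤  old=1  +wl: 0
  step 3. node 2  ⊔preds=⊤  new=⊤  old=⊥  +wl: 1
  step 4. node 0  ⊔preds=⊤  new=⊤  stable
  step 5. node 1  ⊔preds=⊤  new=⊤  stable

Least fixpoint reached:
  node 0: ⊤
  node 1: ⊤
  node 2: ⊤

5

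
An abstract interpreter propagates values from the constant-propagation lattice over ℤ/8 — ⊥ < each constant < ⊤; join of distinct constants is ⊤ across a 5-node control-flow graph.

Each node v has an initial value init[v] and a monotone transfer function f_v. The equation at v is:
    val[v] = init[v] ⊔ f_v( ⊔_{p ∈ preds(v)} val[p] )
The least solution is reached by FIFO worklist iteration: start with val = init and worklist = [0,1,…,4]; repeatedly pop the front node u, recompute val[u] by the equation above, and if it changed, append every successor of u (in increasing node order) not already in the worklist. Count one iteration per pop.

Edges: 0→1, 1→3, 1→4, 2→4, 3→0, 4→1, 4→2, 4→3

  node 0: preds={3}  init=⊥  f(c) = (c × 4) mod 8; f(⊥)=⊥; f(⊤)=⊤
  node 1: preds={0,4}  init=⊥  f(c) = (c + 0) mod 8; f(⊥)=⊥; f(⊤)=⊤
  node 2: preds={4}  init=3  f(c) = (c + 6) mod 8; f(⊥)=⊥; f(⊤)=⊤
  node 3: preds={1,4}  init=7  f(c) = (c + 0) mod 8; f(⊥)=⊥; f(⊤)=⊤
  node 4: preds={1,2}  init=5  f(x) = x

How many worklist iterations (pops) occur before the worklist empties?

Worklist (10 pops):
  #1 pop 0: in=7 → 4 (was ⊥); enqueue []
  #2 pop 1: in=⊤ → ⊤ (was ⊥); enqueue []
  #3 pop 2: in=5 → 3 (no change)
  #4 pop 3: in=⊤ → ⊤ (was 7); enqueue [0]
  #5 pop 4: in=⊤ → ⊤ (was 5); enqueue [1,2,3]
  #6 pop 0: in=⊤ → ⊤ (was 4); enqueue []
  #7 pop 1: in=⊤ → ⊤ (no change)
  #8 pop 2: in=⊤ → ⊤ (was 3); enqueue [4]
  #9 pop 3: in=⊤ → ⊤ (no change)
  #10 pop 4: in=⊤ → ⊤ (no change)

Fixpoint:
  val[0] = ⊤
  val[1] = ⊤
  val[2] = ⊤
  val[3] = ⊤
  val[4] = ⊤

10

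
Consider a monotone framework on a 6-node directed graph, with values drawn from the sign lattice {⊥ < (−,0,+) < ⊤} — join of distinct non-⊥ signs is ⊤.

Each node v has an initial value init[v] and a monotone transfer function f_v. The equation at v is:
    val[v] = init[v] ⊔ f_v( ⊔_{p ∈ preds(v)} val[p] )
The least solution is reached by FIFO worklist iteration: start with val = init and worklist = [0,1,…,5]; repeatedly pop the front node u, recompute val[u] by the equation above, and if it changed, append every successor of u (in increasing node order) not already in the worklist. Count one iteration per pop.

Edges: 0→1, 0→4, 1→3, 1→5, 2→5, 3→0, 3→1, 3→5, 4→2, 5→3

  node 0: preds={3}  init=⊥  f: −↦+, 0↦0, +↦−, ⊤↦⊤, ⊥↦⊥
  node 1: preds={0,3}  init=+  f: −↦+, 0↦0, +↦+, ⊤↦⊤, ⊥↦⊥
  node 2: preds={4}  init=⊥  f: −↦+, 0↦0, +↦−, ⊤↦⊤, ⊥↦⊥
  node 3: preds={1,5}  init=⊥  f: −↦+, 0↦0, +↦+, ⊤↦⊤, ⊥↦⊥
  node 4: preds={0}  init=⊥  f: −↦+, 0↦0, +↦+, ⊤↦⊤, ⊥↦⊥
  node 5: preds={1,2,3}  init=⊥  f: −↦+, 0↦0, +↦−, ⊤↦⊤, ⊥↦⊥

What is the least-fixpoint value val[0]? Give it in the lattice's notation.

⊤

Trace (19 dequeues):
  [1] u=0 | in ⊥ | out ⊥ | ==
  [2] u=1 | in ⊥ | out + | ==
  [3] u=2 | in ⊥ | out ⊥ | ==
  [4] u=3 | in + | out + | prev ⊥ | push {0,1}
  [5] u=4 | in ⊥ | out ⊥ | ==
  [6] u=5 | in + | out − | prev ⊥ | push {3}
  [7] u=0 | in + | out − | prev ⊥ | push {4}
  [8] u=1 | in ⊤ | out ⊤ | prev + | push {5}
  [9] u=3 | in ⊤ | out ⊤ | prev + | push {0,1}
  [10] u=4 | in − | out + | prev ⊥ | push {2}
  [11] u=5 | in ⊤ | out ⊤ | prev − | push {3}
  [12] u=0 | in ⊤ | out ⊤ | prev − | push {4}
  [13] u=1 | in ⊤ | out ⊤ | ==
  [14] u=2 | in + | out − | prev ⊥ | push {5}
  [15] u=3 | in ⊤ | out ⊤ | ==
  [16] u=4 | in ⊤ | out ⊤ | prev + | push {2}
  [17] u=5 | in ⊤ | out ⊤ | ==
  [18] u=2 | in ⊤ | out ⊤ | prev − | push {5}
  [19] u=5 | in ⊤ | out ⊤ | ==

Converged values:
  [0] ⊤
  [1] ⊤
  [2] ⊤
  [3] ⊤
  [4] ⊤
  [5] ⊤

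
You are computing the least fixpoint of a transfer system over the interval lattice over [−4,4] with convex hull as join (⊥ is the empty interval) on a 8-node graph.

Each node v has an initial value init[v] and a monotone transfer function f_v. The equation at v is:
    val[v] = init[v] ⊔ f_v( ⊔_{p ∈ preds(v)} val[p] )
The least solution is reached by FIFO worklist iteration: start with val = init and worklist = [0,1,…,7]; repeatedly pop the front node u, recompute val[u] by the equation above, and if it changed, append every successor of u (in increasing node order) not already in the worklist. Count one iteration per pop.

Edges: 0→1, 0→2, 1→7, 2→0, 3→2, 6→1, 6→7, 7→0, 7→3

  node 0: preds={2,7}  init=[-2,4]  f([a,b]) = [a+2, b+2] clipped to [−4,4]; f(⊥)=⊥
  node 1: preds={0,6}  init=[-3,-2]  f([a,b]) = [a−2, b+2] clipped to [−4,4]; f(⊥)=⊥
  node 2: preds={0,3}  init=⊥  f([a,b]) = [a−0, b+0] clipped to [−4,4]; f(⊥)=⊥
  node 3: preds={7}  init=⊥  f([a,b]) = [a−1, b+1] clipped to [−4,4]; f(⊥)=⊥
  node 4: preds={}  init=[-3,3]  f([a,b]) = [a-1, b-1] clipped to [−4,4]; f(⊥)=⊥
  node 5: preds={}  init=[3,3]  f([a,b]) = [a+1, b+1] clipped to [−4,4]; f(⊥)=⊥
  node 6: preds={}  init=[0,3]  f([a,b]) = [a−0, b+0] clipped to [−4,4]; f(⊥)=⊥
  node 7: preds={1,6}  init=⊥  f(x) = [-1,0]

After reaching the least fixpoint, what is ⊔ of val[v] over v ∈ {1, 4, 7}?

Iteration log — 11 steps:
  step 1. node 0  ⊔preds=⊥  new=[-2,4]  stable
  step 2. node 1  ⊔preds=[-2,4]  new=[-4,4]  old=[-3,-2]  +wl: 
  step 3. node 2  ⊔preds=[-2,4]  new=[-2,4]  old=⊥  +wl: 0
  step 4. node 3  ⊔preds=⊥  new=⊥  stable
  step 5. node 4  ⊔preds=⊥  new=[-3,3]  stable
  step 6. node 5  ⊔preds=⊥  new=[3,3]  stable
  step 7. node 6  ⊔preds=⊥  new=[0,3]  stable
  step 8. node 7  ⊔preds=[-4,4]  new=[-1,0]  old=⊥  +wl: 3
  step 9. node 0  ⊔preds=[-2,4]  new=[-2,4]  stable
  step 10. node 3  ⊔preds=[-1,0]  new=[-2,1]  old=⊥  +wl: 2
  step 11. node 2  ⊔preds=[-2,4]  new=[-2,4]  stable

Least fixpoint reached:
  node 0: [-2,4]
  node 1: [-4,4]
  node 2: [-2,4]
  node 3: [-2,1]
  node 4: [-3,3]
  node 5: [3,3]
  node 6: [0,3]
  node 7: [-1,0]

[-4,4]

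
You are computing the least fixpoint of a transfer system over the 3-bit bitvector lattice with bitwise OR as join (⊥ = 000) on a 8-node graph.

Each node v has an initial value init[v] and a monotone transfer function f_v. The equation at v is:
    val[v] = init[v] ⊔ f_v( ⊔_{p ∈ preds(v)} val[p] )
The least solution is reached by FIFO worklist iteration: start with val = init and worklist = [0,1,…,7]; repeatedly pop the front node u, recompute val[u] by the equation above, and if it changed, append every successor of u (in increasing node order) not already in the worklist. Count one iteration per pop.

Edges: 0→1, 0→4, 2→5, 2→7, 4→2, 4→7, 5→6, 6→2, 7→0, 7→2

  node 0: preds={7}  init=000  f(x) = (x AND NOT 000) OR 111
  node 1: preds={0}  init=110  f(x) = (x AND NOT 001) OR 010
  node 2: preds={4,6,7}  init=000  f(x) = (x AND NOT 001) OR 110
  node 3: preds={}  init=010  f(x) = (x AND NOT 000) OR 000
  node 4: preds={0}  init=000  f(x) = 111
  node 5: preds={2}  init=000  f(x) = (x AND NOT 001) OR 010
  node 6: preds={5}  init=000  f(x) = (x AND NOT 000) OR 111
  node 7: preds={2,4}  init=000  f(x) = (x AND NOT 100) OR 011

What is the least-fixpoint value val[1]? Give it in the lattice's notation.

110

Trace (10 dequeues):
  [1] u=0 | in 000 | out 111 | prev 000 | push {}
  [2] u=1 | in 111 | out 110 | ==
  [3] u=2 | in 000 | out 110 | prev 000 | push {}
  [4] u=3 | in 000 | out 010 | ==
  [5] u=4 | in 111 | out 111 | prev 000 | push {2}
  [6] u=5 | in 110 | out 110 | prev 000 | push {}
  [7] u=6 | in 110 | out 111 | prev 000 | push {}
  [8] u=7 | in 111 | out 011 | prev 000 | push {0}
  [9] u=2 | in 111 | out 110 | ==
  [10] u=0 | in 011 | out 111 | ==

Converged values:
  [0] 111
  [1] 110
  [2] 110
  [3] 010
  [4] 111
  [5] 110
  [6] 111
  [7] 011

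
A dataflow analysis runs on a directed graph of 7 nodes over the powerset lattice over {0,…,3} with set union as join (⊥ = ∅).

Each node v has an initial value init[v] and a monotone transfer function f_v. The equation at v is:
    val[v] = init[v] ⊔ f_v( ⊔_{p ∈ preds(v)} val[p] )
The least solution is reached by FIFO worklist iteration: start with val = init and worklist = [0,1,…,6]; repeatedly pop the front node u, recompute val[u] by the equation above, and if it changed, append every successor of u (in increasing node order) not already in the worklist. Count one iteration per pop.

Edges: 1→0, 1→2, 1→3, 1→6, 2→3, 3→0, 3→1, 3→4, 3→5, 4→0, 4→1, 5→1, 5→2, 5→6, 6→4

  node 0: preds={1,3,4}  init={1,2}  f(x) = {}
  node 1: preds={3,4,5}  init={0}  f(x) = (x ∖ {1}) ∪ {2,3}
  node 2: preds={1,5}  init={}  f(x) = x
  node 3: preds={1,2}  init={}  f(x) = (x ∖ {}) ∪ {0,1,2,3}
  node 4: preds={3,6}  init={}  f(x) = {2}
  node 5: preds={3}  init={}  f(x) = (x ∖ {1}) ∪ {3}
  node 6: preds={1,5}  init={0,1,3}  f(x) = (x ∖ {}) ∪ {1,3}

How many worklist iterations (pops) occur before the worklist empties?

11

Iteration log — 11 steps:
  step 1. node 0  ⊔preds={0}  new={1,2}  stable
  step 2. node 1  ⊔preds={}  new={0,2,3}  old={0}  +wl: 0
  step 3. node 2  ⊔preds={0,2,3}  new={0,2,3}  old={}  +wl: 
  step 4. node 3  ⊔preds={0,2,3}  new={0,1,2,3}  old={}  +wl: 1
  step 5. node 4  ⊔preds={0,1,2,3}  new={2}  old={}  +wl: 
  step 6. node 5  ⊔preds={0,1,2,3}  new={0,2,3}  old={}  +wl: 2
  step 7. node 6  ⊔preds={0,2,3}  new={0,1,2,3}  old={0,1,3}  +wl: 4
  step 8. node 0  ⊔preds={0,1,2,3}  new={1,2}  stable
  step 9. node 1  ⊔preds={0,1,2,3}  new={0,2,3}  stable
  step 10. node 2  ⊔preds={0,2,3}  new={0,2,3}  stable
  step 11. node 4  ⊔preds={0,1,2,3}  new={2}  stable

Least fixpoint reached:
  node 0: {1,2}
  node 1: {0,2,3}
  node 2: {0,2,3}
  node 3: {0,1,2,3}
  node 4: {2}
  node 5: {0,2,3}
  node 6: {0,1,2,3}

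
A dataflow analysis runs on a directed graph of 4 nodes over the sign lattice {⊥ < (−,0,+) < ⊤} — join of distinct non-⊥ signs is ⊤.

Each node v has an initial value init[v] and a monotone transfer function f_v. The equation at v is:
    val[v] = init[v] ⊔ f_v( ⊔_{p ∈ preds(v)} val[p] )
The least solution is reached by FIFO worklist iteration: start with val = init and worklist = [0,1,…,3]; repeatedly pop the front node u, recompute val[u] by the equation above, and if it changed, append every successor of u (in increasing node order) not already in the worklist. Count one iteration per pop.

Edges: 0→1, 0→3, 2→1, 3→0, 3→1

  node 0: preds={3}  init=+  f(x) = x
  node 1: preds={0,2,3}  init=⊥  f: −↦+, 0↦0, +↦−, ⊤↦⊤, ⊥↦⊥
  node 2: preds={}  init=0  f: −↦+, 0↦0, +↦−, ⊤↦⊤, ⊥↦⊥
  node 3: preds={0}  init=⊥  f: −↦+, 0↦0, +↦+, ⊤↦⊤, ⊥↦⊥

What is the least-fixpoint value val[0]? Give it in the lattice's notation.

+

Trace (6 dequeues):
  [1] u=0 | in ⊥ | out + | ==
  [2] u=1 | in ⊤ | out ⊤ | prev ⊥ | push {}
  [3] u=2 | in ⊥ | out 0 | ==
  [4] u=3 | in + | out + | prev ⊥ | push {0,1}
  [5] u=0 | in + | out + | ==
  [6] u=1 | in ⊤ | out ⊤ | ==

Converged values:
  [0] +
  [1] ⊤
  [2] 0
  [3] +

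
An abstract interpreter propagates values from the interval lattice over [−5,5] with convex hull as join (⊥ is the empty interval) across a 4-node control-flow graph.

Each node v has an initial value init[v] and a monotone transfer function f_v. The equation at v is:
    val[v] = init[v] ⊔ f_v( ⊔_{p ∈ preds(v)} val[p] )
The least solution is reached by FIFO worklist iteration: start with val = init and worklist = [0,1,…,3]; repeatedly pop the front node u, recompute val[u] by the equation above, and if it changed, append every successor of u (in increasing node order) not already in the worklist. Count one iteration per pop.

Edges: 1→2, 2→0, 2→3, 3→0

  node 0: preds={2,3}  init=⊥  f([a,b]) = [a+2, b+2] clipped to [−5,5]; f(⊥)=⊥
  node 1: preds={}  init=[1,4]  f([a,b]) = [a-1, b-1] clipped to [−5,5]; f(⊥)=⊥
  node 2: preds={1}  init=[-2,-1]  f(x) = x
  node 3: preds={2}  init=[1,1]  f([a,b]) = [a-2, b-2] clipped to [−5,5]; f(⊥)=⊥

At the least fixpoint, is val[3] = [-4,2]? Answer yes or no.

yes

Iteration log — 5 steps:
  step 1. node 0  ⊔preds=[-2,1]  new=[0,3]  old=⊥  +wl: 
  step 2. node 1  ⊔preds=⊥  new=[1,4]  stable
  step 3. node 2  ⊔preds=[1,4]  new=[-2,4]  old=[-2,-1]  +wl: 0
  step 4. node 3  ⊔preds=[-2,4]  new=[-4,2]  old=[1,1]  +wl: 
  step 5. node 0  ⊔preds=[-4,4]  new=[-2,5]  old=[0,3]  +wl: 

Least fixpoint reached:
  node 0: [-2,5]
  node 1: [1,4]
  node 2: [-2,4]
  node 3: [-4,2]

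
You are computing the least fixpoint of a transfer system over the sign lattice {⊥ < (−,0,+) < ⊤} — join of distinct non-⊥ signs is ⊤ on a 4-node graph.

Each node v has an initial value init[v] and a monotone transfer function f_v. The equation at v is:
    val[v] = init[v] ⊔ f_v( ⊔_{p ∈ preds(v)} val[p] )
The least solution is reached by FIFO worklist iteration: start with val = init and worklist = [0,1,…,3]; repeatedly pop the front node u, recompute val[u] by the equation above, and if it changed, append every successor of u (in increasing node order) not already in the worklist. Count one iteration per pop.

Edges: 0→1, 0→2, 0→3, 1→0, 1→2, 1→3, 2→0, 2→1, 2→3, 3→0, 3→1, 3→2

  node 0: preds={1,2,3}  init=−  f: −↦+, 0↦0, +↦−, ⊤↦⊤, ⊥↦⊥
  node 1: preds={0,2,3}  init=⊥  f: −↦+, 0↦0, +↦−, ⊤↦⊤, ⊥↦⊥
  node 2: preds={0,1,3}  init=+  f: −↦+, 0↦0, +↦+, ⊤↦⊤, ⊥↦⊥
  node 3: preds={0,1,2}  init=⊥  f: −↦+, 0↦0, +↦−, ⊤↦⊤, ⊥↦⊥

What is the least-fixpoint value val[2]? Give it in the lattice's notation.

Trace (8 dequeues):
  [1] u=0 | in + | out − | ==
  [2] u=1 | in ⊤ | out ⊤ | prev ⊥ | push {0}
  [3] u=2 | in ⊤ | out ⊤ | prev + | push {1}
  [4] u=3 | in ⊤ | out ⊤ | prev ⊥ | push {2}
  [5] u=0 | in ⊤ | out ⊤ | prev − | push {3}
  [6] u=1 | in ⊤ | out ⊤ | ==
  [7] u=2 | in ⊤ | out ⊤ | ==
  [8] u=3 | in ⊤ | out ⊤ | ==

Converged values:
  [0] ⊤
  [1] ⊤
  [2] ⊤
  [3] ⊤

⊤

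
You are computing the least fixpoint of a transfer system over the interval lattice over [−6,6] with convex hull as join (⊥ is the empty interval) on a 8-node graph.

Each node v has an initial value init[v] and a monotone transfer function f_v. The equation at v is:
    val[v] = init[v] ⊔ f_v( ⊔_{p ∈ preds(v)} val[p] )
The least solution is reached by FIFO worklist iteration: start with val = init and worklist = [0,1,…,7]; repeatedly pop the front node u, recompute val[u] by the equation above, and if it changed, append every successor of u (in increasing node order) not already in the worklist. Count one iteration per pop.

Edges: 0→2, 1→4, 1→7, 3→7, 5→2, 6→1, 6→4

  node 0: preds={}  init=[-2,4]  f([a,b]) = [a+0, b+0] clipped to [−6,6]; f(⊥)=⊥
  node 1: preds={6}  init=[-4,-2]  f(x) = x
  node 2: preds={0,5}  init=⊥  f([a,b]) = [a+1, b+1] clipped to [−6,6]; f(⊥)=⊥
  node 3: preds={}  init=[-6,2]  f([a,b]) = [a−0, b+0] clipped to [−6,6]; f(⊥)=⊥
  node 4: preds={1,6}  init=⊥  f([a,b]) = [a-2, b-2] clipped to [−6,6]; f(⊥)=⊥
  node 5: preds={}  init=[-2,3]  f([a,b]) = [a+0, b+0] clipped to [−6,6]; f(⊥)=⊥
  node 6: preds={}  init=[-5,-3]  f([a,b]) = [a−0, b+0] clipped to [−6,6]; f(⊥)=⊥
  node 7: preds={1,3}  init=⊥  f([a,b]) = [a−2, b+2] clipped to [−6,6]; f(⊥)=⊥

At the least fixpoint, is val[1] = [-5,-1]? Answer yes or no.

no

Iteration log — 8 steps:
  step 1. node 0  ⊔preds=⊥  new=[-2,4]  stable
  step 2. node 1  ⊔preds=[-5,-3]  new=[-5,-2]  old=[-4,-2]  +wl: 
  step 3. node 2  ⊔preds=[-2,4]  new=[-1,5]  old=⊥  +wl: 
  step 4. node 3  ⊔preds=⊥  new=[-6,2]  stable
  step 5. node 4  ⊔preds=[-5,-2]  new=[-6,-4]  old=⊥  +wl: 
  step 6. node 5  ⊔preds=⊥  new=[-2,3]  stable
  step 7. node 6  ⊔preds=⊥  new=[-5,-3]  stable
  step 8. node 7  ⊔preds=[-6,2]  new=[-6,4]  old=⊥  +wl: 

Least fixpoint reached:
  node 0: [-2,4]
  node 1: [-5,-2]
  node 2: [-1,5]
  node 3: [-6,2]
  node 4: [-6,-4]
  node 5: [-2,3]
  node 6: [-5,-3]
  node 7: [-6,4]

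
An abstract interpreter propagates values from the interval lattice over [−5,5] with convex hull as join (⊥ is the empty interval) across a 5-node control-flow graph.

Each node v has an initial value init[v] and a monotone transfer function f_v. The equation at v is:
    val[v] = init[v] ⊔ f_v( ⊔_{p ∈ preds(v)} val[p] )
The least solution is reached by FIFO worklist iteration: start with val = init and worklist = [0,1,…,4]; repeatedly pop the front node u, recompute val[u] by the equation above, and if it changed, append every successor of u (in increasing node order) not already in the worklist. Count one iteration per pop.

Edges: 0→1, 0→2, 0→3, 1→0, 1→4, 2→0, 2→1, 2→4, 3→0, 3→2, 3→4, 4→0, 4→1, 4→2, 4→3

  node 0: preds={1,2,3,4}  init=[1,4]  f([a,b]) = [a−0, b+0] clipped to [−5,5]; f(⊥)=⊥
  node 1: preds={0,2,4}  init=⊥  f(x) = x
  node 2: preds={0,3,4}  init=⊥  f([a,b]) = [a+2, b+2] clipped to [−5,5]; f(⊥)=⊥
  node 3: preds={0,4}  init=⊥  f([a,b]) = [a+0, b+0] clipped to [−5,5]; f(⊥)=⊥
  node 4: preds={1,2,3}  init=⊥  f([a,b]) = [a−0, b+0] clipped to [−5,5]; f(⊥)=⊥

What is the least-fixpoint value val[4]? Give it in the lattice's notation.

Iteration log — 12 steps:
  step 1. node 0  ⊔preds=⊥  new=[1,4]  stable
  step 2. node 1  ⊔preds=[1,4]  new=[1,4]  old=⊥  +wl: 0
  step 3. node 2  ⊔preds=[1,4]  new=[3,5]  old=⊥  +wl: 1
  step 4. node 3  ⊔preds=[1,4]  new=[1,4]  old=⊥  +wl: 2
  step 5. node 4  ⊔preds=[1,5]  new=[1,5]  old=⊥  +wl: 3
  step 6. node 0  ⊔preds=[1,5]  new=[1,5]  old=[1,4]  +wl: 
  step 7. node 1  ⊔preds=[1,5]  new=[1,5]  old=[1,4]  +wl: 0,4
  step 8. node 2  ⊔preds=[1,5]  new=[3,5]  stable
  step 9. node 3  ⊔preds=[1,5]  new=[1,5]  old=[1,4]  +wl: 2
  step 10. node 0  ⊔preds=[1,5]  new=[1,5]  stable
  step 11. node 4  ⊔preds=[1,5]  new=[1,5]  stable
  step 12. node 2  ⊔preds=[1,5]  new=[3,5]  stable

Least fixpoint reached:
  node 0: [1,5]
  node 1: [1,5]
  node 2: [3,5]
  node 3: [1,5]
  node 4: [1,5]

[1,5]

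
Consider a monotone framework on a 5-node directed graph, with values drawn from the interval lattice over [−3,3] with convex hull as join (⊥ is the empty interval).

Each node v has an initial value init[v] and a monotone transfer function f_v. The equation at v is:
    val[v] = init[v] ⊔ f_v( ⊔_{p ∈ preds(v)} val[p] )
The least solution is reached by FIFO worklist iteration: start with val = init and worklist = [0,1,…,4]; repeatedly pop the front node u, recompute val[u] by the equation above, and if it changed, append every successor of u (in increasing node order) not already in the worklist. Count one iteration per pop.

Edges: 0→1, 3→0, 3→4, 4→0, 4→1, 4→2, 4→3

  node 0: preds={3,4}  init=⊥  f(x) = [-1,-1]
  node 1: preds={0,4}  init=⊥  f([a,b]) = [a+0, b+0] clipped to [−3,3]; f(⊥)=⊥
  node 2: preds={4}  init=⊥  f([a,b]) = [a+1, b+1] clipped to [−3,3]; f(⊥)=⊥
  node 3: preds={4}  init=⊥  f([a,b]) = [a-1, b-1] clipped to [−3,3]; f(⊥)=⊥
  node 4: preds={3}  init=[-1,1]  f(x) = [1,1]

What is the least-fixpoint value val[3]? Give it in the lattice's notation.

Iteration log — 6 steps:
  step 1. node 0  ⊔preds=[-1,1]  new=[-1,-1]  old=⊥  +wl: 
  step 2. node 1  ⊔preds=[-1,1]  new=[-1,1]  old=⊥  +wl: 
  step 3. node 2  ⊔preds=[-1,1]  new=[0,2]  old=⊥  +wl: 
  step 4. node 3  ⊔preds=[-1,1]  new=[-2,0]  old=⊥  +wl: 0
  step 5. node 4  ⊔preds=[-2,0]  new=[-1,1]  stable
  step 6. node 0  ⊔preds=[-2,1]  new=[-1,-1]  stable

Least fixpoint reached:
  node 0: [-1,-1]
  node 1: [-1,1]
  node 2: [0,2]
  node 3: [-2,0]
  node 4: [-1,1]

[-2,0]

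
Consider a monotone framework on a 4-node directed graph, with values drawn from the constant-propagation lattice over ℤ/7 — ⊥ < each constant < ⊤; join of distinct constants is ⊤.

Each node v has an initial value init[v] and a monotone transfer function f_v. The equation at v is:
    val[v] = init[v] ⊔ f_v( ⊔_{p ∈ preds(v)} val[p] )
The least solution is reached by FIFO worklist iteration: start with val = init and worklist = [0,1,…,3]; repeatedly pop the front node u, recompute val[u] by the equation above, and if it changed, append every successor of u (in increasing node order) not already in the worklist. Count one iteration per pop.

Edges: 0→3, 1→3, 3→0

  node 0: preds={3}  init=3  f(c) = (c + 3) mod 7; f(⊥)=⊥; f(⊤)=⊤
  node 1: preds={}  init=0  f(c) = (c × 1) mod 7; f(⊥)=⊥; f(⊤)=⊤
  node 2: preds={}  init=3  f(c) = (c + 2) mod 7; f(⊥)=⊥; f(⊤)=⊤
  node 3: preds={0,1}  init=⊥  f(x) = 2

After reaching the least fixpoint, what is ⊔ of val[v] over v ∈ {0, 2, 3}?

Trace (6 dequeues):
  [1] u=0 | in ⊥ | out 3 | ==
  [2] u=1 | in ⊥ | out 0 | ==
  [3] u=2 | in ⊥ | out 3 | ==
  [4] u=3 | in ⊤ | out 2 | prev ⊥ | push {0}
  [5] u=0 | in 2 | out ⊤ | prev 3 | push {3}
  [6] u=3 | in ⊤ | out 2 | ==

Converged values:
  [0] ⊤
  [1] 0
  [2] 3
  [3] 2

⊤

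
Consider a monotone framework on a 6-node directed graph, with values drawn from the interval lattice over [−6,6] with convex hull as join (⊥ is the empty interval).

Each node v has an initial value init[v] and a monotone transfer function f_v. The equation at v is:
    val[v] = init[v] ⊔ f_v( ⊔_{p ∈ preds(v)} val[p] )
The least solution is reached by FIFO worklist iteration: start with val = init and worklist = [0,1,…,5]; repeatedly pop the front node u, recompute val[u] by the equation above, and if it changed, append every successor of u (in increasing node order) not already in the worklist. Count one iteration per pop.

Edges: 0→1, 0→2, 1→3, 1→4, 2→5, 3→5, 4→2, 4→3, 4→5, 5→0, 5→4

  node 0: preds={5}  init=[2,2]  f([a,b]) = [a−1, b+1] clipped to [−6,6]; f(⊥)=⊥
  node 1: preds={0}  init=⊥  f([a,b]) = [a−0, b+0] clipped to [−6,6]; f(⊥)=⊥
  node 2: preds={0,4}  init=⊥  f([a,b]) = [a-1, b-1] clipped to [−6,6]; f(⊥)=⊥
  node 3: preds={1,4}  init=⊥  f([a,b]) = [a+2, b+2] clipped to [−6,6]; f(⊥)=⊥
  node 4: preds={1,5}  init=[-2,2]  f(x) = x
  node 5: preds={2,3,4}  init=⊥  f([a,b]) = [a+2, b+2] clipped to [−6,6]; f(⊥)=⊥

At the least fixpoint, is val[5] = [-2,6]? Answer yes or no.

Trace (13 dequeues):
  [1] u=0 | in ⊥ | out [2,2] | ==
  [2] u=1 | in [2,2] | out [2,2] | prev ⊥ | push {}
  [3] u=2 | in [-2,2] | out [-3,1] | prev ⊥ | push {}
  [4] u=3 | in [-2,2] | out [0,4] | prev ⊥ | push {}
  [5] u=4 | in [2,2] | out [-2,2] | ==
  [6] u=5 | in [-3,4] | out [-1,6] | prev ⊥ | push {0,4}
  [7] u=0 | in [-1,6] | out [-2,6] | prev [2,2] | push {1,2}
  [8] u=4 | in [-1,6] | out [-2,6] | prev [-2,2] | push {3,5}
  [9] u=1 | in [-2,6] | out [-2,6] | prev [2,2] | push {4}
  [10] u=2 | in [-2,6] | out [-3,5] | prev [-3,1] | push {}
  [11] u=3 | in [-2,6] | out [0,6] | prev [0,4] | push {}
  [12] u=5 | in [-3,6] | out [-1,6] | ==
  [13] u=4 | in [-2,6] | out [-2,6] | ==

Converged values:
  [0] [-2,6]
  [1] [-2,6]
  [2] [-3,5]
  [3] [0,6]
  [4] [-2,6]
  [5] [-1,6]

no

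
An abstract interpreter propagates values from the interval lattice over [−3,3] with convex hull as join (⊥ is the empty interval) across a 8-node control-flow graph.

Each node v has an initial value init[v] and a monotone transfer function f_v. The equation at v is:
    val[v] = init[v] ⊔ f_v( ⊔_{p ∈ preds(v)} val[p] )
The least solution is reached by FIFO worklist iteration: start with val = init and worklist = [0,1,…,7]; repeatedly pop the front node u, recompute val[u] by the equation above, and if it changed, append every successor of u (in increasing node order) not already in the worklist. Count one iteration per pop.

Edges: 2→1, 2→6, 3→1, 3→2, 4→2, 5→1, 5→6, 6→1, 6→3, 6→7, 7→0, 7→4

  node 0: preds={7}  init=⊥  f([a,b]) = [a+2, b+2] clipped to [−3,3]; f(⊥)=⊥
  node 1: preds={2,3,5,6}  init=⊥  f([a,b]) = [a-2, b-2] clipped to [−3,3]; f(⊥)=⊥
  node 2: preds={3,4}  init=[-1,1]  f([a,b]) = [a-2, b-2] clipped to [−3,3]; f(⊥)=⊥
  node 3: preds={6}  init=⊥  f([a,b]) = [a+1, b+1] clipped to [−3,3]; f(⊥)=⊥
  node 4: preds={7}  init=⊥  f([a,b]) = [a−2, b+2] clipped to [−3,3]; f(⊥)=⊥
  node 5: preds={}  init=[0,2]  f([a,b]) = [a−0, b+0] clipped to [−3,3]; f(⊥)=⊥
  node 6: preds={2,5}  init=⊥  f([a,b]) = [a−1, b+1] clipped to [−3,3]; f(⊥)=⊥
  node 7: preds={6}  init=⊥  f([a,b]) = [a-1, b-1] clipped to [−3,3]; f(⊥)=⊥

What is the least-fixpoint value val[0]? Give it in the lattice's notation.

[-1,3]

Worklist (21 pops):
  #1 pop 0: in=⊥ → ⊥ (no change)
  #2 pop 1: in=[-1,2] → [-3,0] (was ⊥); enqueue []
  #3 pop 2: in=⊥ → [-1,1] (no change)
  #4 pop 3: in=⊥ → ⊥ (no change)
  #5 pop 4: in=⊥ → ⊥ (no change)
  #6 pop 5: in=⊥ → [0,2] (no change)
  #7 pop 6: in=[-1,2] → [-2,3] (was ⊥); enqueue [1,3]
  #8 pop 7: in=[-2,3] → [-3,2] (was ⊥); enqueue [0,4]
  #9 pop 1: in=[-2,3] → [-3,1] (was [-3,0]); enqueue []
  #10 pop 3: in=[-2,3] → [-1,3] (was ⊥); enqueue [1,2]
  #11 pop 0: in=[-3,2] → [-1,3] (was ⊥); enqueue []
  #12 pop 4: in=[-3,2] → [-3,3] (was ⊥); enqueue []
  #13 pop 1: in=[-2,3] → [-3,1] (no change)
  #14 pop 2: in=[-3,3] → [-3,1] (was [-1,1]); enqueue [1,6]
  #15 pop 1: in=[-3,3] → [-3,1] (no change)
  #16 pop 6: in=[-3,2] → [-3,3] (was [-2,3]); enqueue [1,3,7]
  #17 pop 1: in=[-3,3] → [-3,1] (no change)
  #18 pop 3: in=[-3,3] → [-2,3] (was [-1,3]); enqueue [1,2]
  #19 pop 7: in=[-3,3] → [-3,2] (no change)
  #20 pop 1: in=[-3,3] → [-3,1] (no change)
  #21 pop 2: in=[-3,3] → [-3,1] (no change)

Fixpoint:
  val[0] = [-1,3]
  val[1] = [-3,1]
  val[2] = [-3,1]
  val[3] = [-2,3]
  val[4] = [-3,3]
  val[5] = [0,2]
  val[6] = [-3,3]
  val[7] = [-3,2]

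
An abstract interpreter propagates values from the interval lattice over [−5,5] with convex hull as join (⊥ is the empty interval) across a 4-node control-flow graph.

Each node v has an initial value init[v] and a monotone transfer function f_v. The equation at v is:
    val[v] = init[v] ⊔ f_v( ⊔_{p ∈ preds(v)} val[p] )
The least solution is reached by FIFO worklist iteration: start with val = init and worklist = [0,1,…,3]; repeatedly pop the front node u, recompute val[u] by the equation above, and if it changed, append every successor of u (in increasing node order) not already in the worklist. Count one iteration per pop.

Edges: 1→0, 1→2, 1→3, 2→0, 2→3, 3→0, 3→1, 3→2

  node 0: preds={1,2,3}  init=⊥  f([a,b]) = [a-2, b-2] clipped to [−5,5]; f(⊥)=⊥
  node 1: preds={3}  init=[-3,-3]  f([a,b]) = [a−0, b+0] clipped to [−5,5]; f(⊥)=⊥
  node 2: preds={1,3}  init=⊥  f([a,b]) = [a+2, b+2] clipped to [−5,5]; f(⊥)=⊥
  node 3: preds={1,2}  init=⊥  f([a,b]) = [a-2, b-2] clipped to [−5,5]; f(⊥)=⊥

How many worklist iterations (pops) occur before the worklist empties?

9

Iteration log — 9 steps:
  step 1. node 0  ⊔preds=[-3,-3]  new=[-5,-5]  old=⊥  +wl: 
  step 2. node 1  ⊔preds=⊥  new=[-3,-3]  stable
  step 3. node 2  ⊔preds=[-3,-3]  new=[-1,-1]  old=⊥  +wl: 0
  step 4. node 3  ⊔preds=[-3,-1]  new=[-5,-3]  old=⊥  +wl: 1,2
  step 5. node 0  ⊔preds=[-5,-1]  new=[-5,-3]  old=[-5,-5]  +wl: 
  step 6. node 1  ⊔preds=[-5,-3]  new=[-5,-3]  old=[-3,-3]  +wl: 0,3
  step 7. node 2  ⊔preds=[-5,-3]  new=[-3,-1]  old=[-1,-1]  +wl: 
  step 8. node 0  ⊔preds=[-5,-1]  new=[-5,-3]  stable
  step 9. node 3  ⊔preds=[-5,-1]  new=[-5,-3]  stable

Least fixpoint reached:
  node 0: [-5,-3]
  node 1: [-5,-3]
  node 2: [-3,-1]
  node 3: [-5,-3]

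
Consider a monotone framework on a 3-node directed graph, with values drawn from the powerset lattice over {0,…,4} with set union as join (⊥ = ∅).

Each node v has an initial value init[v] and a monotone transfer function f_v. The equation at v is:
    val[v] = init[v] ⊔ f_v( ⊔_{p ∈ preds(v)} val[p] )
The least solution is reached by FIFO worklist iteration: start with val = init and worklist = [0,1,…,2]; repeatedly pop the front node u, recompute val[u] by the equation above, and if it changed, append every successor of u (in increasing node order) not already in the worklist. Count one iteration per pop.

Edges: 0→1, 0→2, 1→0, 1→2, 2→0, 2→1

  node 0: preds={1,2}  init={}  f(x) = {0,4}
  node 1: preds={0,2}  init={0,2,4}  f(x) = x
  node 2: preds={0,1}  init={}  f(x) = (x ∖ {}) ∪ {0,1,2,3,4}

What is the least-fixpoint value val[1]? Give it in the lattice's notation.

{0,1,2,3,4}

Worklist (7 pops):
  #1 pop 0: in={0,2,4} → {0,4} (was {}); enqueue []
  #2 pop 1: in={0,4} → {0,2,4} (no change)
  #3 pop 2: in={0,2,4} → {0,1,2,3,4} (was {}); enqueue [0,1]
  #4 pop 0: in={0,1,2,3,4} → {0,4} (no change)
  #5 pop 1: in={0,1,2,3,4} → {0,1,2,3,4} (was {0,2,4}); enqueue [0,2]
  #6 pop 0: in={0,1,2,3,4} → {0,4} (no change)
  #7 pop 2: in={0,1,2,3,4} → {0,1,2,3,4} (no change)

Fixpoint:
  val[0] = {0,4}
  val[1] = {0,1,2,3,4}
  val[2] = {0,1,2,3,4}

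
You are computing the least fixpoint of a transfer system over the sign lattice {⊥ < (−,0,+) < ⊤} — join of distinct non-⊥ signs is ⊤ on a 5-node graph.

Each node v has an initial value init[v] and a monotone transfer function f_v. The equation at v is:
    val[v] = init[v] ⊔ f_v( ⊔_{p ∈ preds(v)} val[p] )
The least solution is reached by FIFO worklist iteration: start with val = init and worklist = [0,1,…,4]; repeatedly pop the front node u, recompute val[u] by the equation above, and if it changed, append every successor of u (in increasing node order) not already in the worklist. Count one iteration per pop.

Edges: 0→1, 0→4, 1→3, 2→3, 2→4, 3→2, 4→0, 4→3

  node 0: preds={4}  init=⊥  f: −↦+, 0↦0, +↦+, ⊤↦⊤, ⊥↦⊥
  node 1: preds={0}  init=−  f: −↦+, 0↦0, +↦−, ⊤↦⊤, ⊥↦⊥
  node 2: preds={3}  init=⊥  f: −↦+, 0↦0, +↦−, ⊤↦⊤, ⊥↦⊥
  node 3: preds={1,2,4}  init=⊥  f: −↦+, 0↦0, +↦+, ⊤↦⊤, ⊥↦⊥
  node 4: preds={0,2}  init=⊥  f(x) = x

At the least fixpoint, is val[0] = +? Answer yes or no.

Worklist (19 pops):
  #1 pop 0: in=⊥ → ⊥ (no change)
  #2 pop 1: in=⊥ → − (no change)
  #3 pop 2: in=⊥ → ⊥ (no change)
  #4 pop 3: in=− → + (was ⊥); enqueue [2]
  #5 pop 4: in=⊥ → ⊥ (no change)
  #6 pop 2: in=+ → − (was ⊥); enqueue [3,4]
  #7 pop 3: in=− → + (no change)
  #8 pop 4: in=− → − (was ⊥); enqueue [0,3]
  #9 pop 0: in=− → + (was ⊥); enqueue [1,4]
  #10 pop 3: in=− → + (no change)
  #11 pop 1: in=+ → − (no change)
  #12 pop 4: in=⊤ → ⊤ (was −); enqueue [0,3]
  #13 pop 0: in=⊤ → ⊤ (was +); enqueue [1,4]
  #14 pop 3: in=⊤ → ⊤ (was +); enqueue [2]
  #15 pop 1: in=⊤ → ⊤ (was −); enqueue [3]
  #16 pop 4: in=⊤ → ⊤ (no change)
  #17 pop 2: in=⊤ → ⊤ (was −); enqueue [4]
  #18 pop 3: in=⊤ → ⊤ (no change)
  #19 pop 4: in=⊤ → ⊤ (no change)

Fixpoint:
  val[0] = ⊤
  val[1] = ⊤
  val[2] = ⊤
  val[3] = ⊤
  val[4] = ⊤

no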